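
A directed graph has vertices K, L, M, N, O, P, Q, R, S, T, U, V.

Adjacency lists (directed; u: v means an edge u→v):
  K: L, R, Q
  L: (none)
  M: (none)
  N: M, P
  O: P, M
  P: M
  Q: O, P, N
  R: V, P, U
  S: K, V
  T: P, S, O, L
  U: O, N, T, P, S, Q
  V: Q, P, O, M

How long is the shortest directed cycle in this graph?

For each vertex v, BFS finds the shortest path from v back to v.
The shortest such closed walk is S → K → R → U → S, length 4.

4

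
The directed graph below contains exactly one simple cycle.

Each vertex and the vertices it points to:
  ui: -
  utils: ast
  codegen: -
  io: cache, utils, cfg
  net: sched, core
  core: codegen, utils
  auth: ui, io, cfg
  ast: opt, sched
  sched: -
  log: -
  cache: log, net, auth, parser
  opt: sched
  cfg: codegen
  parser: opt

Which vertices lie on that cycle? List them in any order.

DFS with gray/black marking from cache:
cache gray
  log gray
  log black
  net gray
    sched gray
    sched black
    core gray
      codegen gray
      codegen black
      utils gray
        ast gray
          opt gray
            opt→sched: sched black — skip
          opt black
          ast→sched: sched black — skip
        ast black
      utils black
    core black
  net black
  auth gray
    ui gray
    ui black
    io gray
      io→cache: cache is gray → back edge
Back edge closes the cycle cache → auth → io → cache; its vertices are {io, auth, cache}.

io, auth, cache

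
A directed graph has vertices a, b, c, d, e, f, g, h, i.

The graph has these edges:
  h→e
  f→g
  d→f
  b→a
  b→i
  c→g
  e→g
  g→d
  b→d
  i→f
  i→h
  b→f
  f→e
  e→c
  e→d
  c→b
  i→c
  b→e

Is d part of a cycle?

d is on a cycle iff d can reach itself via ≥1 edge.
d → f → g → d — yes.

Yes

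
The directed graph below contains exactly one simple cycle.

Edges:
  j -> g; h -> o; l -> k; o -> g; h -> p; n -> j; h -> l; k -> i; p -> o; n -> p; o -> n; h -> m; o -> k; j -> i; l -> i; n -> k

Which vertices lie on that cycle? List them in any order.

n, o, p

DFS with gray/black marking from o:
o gray
  g gray
  g black
  k gray
    i gray
    i black
  k black
  n gray
    n→k: k black — skip
    p gray
      p→o: o is gray → back edge
Back edge closes the cycle o → n → p → o; its vertices are {n, o, p}.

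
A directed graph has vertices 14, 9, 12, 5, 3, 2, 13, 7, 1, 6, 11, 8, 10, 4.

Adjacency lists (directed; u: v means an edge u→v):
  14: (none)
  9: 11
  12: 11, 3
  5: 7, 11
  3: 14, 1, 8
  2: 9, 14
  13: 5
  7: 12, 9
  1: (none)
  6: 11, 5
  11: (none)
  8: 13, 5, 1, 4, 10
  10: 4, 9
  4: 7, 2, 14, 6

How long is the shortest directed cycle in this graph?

5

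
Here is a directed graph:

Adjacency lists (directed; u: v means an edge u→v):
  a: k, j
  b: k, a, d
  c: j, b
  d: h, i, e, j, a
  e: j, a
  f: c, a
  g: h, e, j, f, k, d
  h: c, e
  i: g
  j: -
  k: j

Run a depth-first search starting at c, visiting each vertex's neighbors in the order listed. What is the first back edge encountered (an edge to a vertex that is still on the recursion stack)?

DFS from c (visiting each vertex's neighbors in the order listed); mark gray on enter, black on exit:
c gray
  j gray
  j black
  b gray
    k gray
      k→j: j black — skip
    k black
    a gray
      a→k: k black — skip
      a→j: j black — skip
    a black
    d gray
      h gray
        h→c: c is gray → back edge
First back edge: h → c.

h->c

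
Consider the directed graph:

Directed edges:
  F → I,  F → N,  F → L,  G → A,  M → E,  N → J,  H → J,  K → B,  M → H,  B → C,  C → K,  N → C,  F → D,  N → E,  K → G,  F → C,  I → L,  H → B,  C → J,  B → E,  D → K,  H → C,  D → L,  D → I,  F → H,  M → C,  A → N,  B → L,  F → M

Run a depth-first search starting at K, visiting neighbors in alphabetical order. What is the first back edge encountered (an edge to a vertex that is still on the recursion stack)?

C->K

DFS from K (visiting neighbors in alphabetical order); mark gray on enter, black on exit:
K gray
  B gray
    C gray
      J gray
      J black
      C→K: K is gray → back edge
First back edge: C → K.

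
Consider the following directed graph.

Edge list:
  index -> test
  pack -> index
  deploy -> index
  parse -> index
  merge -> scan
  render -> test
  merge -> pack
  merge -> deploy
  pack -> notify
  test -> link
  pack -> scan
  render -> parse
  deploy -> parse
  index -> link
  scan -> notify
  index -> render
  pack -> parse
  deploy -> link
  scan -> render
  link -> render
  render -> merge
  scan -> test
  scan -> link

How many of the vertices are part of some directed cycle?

A vertex is on a directed cycle iff it belongs to a strongly connected component of size ≥ 2 (or has a self-loop).
The vertices on cycles are {link, pack, scan, test, index, merge, parse, deploy, render} — 9 in total.

9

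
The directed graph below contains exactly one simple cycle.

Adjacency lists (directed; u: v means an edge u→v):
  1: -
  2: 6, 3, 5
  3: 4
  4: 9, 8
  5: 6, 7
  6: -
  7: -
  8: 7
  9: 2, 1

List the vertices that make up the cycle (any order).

DFS with gray/black marking from 2:
2 gray
  6 gray
  6 black
  3 gray
    4 gray
      9 gray
        9→2: 2 is gray → back edge
Back edge closes the cycle 2 → 3 → 4 → 9 → 2; its vertices are {2, 3, 4, 9}.

2, 3, 4, 9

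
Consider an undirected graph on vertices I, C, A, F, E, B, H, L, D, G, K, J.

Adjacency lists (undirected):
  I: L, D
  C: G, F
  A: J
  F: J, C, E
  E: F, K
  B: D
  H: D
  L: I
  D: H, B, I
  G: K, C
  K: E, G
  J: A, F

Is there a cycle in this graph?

DFS, tracking each vertex's parent; an edge to a visited non-parent vertex closes a cycle.
Start from A:
visit A (parent –)
  visit J (parent A)
    J–A: parent, skip
    visit F (parent J)
      F–J: parent, skip
      visit C (parent F)
        visit G (parent C)
          visit K (parent G)
            visit E (parent K)
              E–F: F visited and ≠ parent → cycle
Cycle: F – C – G – K – E – F.

Yes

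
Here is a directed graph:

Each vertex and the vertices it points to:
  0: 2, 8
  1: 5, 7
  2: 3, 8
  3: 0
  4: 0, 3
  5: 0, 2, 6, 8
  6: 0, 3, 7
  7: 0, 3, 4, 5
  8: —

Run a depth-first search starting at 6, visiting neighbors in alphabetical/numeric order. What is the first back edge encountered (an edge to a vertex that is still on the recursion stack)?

DFS from 6 (visiting neighbors in alphabetical/numeric order); mark gray on enter, black on exit:
6 gray
  0 gray
    2 gray
      3 gray
        3→0: 0 is gray → back edge
First back edge: 3 → 0.

3->0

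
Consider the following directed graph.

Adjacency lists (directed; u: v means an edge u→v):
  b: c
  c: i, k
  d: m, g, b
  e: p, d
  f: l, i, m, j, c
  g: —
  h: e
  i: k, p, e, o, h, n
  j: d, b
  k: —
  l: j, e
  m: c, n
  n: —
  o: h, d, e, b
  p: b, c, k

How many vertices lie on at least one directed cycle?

9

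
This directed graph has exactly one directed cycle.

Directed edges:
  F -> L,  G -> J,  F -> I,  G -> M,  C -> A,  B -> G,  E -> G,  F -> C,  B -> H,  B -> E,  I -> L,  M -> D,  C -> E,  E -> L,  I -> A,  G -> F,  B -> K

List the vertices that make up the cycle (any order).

C, E, F, G

DFS with gray/black marking from G:
G gray
  J gray
  J black
  F gray
    C gray
      A gray
      A black
      E gray
        L gray
        L black
        E→G: G is gray → back edge
Back edge closes the cycle G → F → C → E → G; its vertices are {C, E, F, G}.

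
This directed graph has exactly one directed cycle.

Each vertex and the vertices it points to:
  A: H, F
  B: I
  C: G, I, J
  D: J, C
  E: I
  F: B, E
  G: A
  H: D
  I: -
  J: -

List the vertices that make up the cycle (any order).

A, C, D, G, H

DFS with gray/black marking from A:
A gray
  H gray
    D gray
      J gray
      J black
      C gray
        G gray
          G→A: A is gray → back edge
Back edge closes the cycle A → H → D → C → G → A; its vertices are {A, C, D, G, H}.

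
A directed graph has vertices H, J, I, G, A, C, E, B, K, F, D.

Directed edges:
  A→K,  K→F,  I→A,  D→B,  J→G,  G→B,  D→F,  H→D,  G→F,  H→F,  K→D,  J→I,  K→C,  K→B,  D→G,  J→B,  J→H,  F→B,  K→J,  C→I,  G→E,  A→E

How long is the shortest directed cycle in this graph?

For each vertex v, BFS finds the shortest path from v back to v.
The shortest such closed walk is K → J → I → A → K, length 4.

4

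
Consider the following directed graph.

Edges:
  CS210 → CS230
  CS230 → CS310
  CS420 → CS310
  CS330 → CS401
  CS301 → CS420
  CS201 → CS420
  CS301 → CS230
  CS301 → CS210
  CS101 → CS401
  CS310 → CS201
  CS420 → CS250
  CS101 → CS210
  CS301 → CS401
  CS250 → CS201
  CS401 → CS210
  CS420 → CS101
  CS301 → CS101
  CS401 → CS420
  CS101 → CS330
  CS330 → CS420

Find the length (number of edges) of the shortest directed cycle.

3

For each vertex v, BFS finds the shortest path from v back to v.
The shortest such closed walk is CS101 → CS401 → CS420 → CS101, length 3.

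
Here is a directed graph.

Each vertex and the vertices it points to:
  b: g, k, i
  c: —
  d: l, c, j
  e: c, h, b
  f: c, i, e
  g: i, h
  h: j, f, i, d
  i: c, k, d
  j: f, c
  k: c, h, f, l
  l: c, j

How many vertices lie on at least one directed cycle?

A vertex is on a directed cycle iff it belongs to a strongly connected component of size ≥ 2 (or has a self-loop).
The vertices on cycles are {b, d, e, f, g, h, i, j, k, l} — 10 in total.

10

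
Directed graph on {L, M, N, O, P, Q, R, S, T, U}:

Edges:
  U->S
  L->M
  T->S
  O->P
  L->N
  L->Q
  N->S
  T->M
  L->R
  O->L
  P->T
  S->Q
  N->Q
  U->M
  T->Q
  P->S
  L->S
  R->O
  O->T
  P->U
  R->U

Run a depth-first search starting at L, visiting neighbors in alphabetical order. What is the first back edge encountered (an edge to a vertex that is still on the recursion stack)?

O->L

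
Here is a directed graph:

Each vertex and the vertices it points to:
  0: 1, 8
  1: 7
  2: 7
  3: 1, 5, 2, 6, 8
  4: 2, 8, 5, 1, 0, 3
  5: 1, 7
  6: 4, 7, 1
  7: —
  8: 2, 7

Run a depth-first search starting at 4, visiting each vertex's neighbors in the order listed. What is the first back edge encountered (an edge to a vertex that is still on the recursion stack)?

DFS from 4 (visiting each vertex's neighbors in the order listed); mark gray on enter, black on exit:
4 gray
  2 gray
    7 gray
    7 black
  2 black
  8 gray
    8→2: 2 black — skip
    8→7: 7 black — skip
  8 black
  5 gray
    1 gray
      1→7: 7 black — skip
    1 black
    5→7: 7 black — skip
  5 black
  4→1: 1 black — skip
  0 gray
    0→1: 1 black — skip
    0→8: 8 black — skip
  0 black
  3 gray
    3→1: 1 black — skip
    3→5: 5 black — skip
    3→2: 2 black — skip
    6 gray
      6→4: 4 is gray → back edge
First back edge: 6 → 4.

6→4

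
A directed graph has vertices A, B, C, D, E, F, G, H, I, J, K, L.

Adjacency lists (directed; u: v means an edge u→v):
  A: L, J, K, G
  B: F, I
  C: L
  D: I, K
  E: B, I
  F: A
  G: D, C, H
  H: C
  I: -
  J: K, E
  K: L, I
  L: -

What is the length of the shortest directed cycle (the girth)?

For each vertex v, BFS finds the shortest path from v back to v.
The shortest such closed walk is A → J → E → B → F → A, length 5.

5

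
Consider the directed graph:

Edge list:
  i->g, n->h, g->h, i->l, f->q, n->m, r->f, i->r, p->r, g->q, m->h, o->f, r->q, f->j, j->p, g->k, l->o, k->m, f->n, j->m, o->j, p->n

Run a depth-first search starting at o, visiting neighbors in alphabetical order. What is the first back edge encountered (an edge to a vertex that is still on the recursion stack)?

r→f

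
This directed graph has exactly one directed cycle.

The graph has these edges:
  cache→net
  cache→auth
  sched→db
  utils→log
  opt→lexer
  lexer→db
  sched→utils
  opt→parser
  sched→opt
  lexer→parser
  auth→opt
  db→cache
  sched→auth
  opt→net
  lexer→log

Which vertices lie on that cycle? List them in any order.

db, opt, auth, cache, lexer

DFS with gray/black marking from opt:
opt gray
  net gray
  net black
  parser gray
  parser black
  lexer gray
    log gray
    log black
    db gray
      cache gray
        cache→net: net black — skip
        auth gray
          auth→opt: opt is gray → back edge
Back edge closes the cycle opt → lexer → db → cache → auth → opt; its vertices are {db, opt, auth, cache, lexer}.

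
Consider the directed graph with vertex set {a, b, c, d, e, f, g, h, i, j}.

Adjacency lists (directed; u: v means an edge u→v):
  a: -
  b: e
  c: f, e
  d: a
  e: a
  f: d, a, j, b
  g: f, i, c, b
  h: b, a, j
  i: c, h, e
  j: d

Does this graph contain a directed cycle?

DFS with white/gray/black marking, starting from f:
f gray
  d gray
    a gray
    a black
  d black
  f→a: a black — skip
  j gray
    j→d: d black — skip
  j black
  b gray
    e gray
      e→a: a black — skip
    e black
  b black
f black
c gray
  c→f: f black — skip
  c→e: e black — skip
c black
g gray
  g→f: f black — skip
  i gray
    i→c: c black — skip
    h gray
      h→b: b black — skip
      h→a: a black — skip
      h→j: j black — skip
    h black
    i→e: e black — skip
  i black
  g→c: c black — skip
  g→b: b black — skip
g black
Every edge goes to a white or black vertex — no back edge, so the graph is acyclic.

No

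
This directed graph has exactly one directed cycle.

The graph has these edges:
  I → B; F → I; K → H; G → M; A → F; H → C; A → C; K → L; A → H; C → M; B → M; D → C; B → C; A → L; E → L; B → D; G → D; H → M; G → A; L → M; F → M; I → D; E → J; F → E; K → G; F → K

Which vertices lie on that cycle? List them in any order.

A, F, G, K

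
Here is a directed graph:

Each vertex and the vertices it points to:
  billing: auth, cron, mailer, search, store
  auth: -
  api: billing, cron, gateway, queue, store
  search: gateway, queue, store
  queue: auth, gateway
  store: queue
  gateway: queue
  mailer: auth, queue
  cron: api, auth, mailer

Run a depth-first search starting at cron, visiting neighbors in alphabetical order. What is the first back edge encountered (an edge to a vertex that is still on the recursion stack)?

billing→cron

DFS from cron (visiting neighbors in alphabetical order); mark gray on enter, black on exit:
cron gray
  api gray
    billing gray
      auth gray
      auth black
      billing→cron: cron is gray → back edge
First back edge: billing → cron.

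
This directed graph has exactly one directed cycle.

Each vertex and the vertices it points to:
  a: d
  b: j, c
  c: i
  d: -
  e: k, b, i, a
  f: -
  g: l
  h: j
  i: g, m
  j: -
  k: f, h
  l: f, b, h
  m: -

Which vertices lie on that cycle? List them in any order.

DFS with gray/black marking from i:
i gray
  g gray
    l gray
      f gray
      f black
      b gray
        j gray
        j black
        c gray
          c→i: i is gray → back edge
Back edge closes the cycle i → g → l → b → c → i; its vertices are {b, c, g, i, l}.

b, c, g, i, l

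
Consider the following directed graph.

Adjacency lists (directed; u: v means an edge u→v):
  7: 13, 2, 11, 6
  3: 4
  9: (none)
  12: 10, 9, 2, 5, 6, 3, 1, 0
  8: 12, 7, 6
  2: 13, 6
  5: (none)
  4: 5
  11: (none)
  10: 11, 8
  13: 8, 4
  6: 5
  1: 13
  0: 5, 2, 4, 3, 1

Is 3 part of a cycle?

No

3 lies on a cycle iff there is a path from 3 back to itself.
Exploring from 3, it never reaches itself; equivalently, its strongly connected component is a singleton.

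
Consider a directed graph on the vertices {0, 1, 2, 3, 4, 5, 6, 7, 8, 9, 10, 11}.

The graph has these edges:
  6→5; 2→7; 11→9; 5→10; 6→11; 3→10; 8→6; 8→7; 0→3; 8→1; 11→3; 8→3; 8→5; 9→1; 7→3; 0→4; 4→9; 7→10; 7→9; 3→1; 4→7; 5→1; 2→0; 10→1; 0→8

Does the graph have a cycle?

DFS with white/gray/black marking, starting from 11:
11 gray
  3 gray
    10 gray
      1 gray
      1 black
    10 black
    3→1: 1 black — skip
  3 black
  9 gray
    9→1: 1 black — skip
  9 black
11 black
0 gray
  8 gray
    5 gray
      5→1: 1 black — skip
      5→10: 10 black — skip
    5 black
    7 gray
      7→10: 10 black — skip
      7→3: 3 black — skip
      7→9: 9 black — skip
    7 black
    6 gray
      6→5: 5 black — skip
      6→11: 11 black — skip
    6 black
    8→3: 3 black — skip
    8→1: 1 black — skip
  8 black
  4 gray
    4→9: 9 black — skip
    4→7: 7 black — skip
  4 black
  0→3: 3 black — skip
0 black
2 gray
  2→0: 0 black — skip
  2→7: 7 black — skip
2 black
Every edge goes to a white or black vertex — no back edge, so the graph is acyclic.

No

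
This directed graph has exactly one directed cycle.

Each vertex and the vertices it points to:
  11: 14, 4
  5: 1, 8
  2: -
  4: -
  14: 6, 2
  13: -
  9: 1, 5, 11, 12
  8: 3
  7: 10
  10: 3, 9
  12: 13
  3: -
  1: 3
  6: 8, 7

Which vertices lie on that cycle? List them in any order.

6, 7, 9, 10, 11, 14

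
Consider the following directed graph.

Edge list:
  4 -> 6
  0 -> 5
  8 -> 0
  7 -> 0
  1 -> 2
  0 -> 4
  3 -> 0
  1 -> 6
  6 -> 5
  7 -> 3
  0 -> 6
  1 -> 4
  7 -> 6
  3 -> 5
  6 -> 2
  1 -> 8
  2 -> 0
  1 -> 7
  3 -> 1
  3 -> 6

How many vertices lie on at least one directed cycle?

A vertex is on a directed cycle iff it belongs to a strongly connected component of size ≥ 2 (or has a self-loop).
The vertices on cycles are {0, 1, 2, 3, 4, 6, 7} — 7 in total.

7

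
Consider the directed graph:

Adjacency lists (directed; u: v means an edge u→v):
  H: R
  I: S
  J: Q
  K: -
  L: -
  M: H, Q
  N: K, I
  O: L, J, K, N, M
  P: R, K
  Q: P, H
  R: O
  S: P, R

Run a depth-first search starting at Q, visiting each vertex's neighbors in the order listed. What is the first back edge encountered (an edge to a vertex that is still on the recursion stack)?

DFS from Q (visiting each vertex's neighbors in the order listed); mark gray on enter, black on exit:
Q gray
  P gray
    R gray
      O gray
        L gray
        L black
        J gray
          J→Q: Q is gray → back edge
First back edge: J → Q.

J→Q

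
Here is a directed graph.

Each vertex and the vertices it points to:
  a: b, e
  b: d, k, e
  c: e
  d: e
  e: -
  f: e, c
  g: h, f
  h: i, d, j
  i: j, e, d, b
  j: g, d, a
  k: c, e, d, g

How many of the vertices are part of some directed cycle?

A vertex is on a directed cycle iff it belongs to a strongly connected component of size ≥ 2 (or has a self-loop).
The vertices on cycles are {a, b, g, h, i, j, k} — 7 in total.

7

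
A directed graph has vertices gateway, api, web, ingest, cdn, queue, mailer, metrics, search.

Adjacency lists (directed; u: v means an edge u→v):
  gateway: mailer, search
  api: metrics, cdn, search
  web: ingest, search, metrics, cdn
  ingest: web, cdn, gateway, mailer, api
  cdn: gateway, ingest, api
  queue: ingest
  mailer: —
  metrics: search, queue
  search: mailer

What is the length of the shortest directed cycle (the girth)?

2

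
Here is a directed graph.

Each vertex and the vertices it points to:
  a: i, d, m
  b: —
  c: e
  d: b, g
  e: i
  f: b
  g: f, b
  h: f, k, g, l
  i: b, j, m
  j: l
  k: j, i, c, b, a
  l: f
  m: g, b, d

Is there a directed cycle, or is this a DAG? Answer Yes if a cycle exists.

No

DFS with white/gray/black marking, starting from l:
l gray
  f gray
    b gray
    b black
  f black
l black
a gray
  i gray
    i→b: b black — skip
    j gray
      j→l: l black — skip
    j black
    m gray
      g gray
        g→f: f black — skip
        g→b: b black — skip
      g black
      m→b: b black — skip
      d gray
        d→b: b black — skip
        d→g: g black — skip
      d black
    m black
  i black
  a→d: d black — skip
  a→m: m black — skip
a black
c gray
  e gray
    e→i: i black — skip
  e black
c black
h gray
  h→f: f black — skip
  k gray
    k→j: j black — skip
    k→i: i black — skip
    k→c: c black — skip
    k→b: b black — skip
    k→a: a black — skip
  k black
  h→g: g black — skip
  h→l: l black — skip
h black
Every edge goes to a white or black vertex — no back edge, so the graph is acyclic.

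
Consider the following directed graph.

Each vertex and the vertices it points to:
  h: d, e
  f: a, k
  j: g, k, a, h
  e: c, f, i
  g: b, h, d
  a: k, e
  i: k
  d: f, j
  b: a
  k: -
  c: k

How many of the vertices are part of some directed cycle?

A vertex is on a directed cycle iff it belongs to a strongly connected component of size ≥ 2 (or has a self-loop).
The vertices on cycles are {a, d, e, f, g, h, j} — 7 in total.

7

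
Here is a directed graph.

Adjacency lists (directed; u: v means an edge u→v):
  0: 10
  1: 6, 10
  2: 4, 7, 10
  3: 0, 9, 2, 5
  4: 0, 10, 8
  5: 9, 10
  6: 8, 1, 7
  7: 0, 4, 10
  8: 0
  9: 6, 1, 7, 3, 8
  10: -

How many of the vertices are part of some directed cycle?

5

A vertex is on a directed cycle iff it belongs to a strongly connected component of size ≥ 2 (or has a self-loop).
The vertices on cycles are {1, 3, 5, 6, 9} — 5 in total.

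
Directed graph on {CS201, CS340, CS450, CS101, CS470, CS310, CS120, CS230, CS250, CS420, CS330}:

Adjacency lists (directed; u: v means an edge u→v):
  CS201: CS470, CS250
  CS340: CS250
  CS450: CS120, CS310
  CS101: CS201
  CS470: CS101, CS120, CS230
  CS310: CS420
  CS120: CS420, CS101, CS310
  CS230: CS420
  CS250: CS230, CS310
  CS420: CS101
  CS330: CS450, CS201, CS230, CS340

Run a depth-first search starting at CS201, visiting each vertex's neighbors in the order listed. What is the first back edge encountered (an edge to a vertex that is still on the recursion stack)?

CS101->CS201

DFS from CS201 (visiting each vertex's neighbors in the order listed); mark gray on enter, black on exit:
CS201 gray
  CS470 gray
    CS101 gray
      CS101→CS201: CS201 is gray → back edge
First back edge: CS101 → CS201.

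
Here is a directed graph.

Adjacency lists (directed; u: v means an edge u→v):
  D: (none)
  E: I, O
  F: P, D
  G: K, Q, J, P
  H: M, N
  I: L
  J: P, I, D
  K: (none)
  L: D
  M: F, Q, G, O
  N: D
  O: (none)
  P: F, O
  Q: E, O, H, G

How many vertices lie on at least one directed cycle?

A vertex is on a directed cycle iff it belongs to a strongly connected component of size ≥ 2 (or has a self-loop).
The vertices on cycles are {F, G, H, M, P, Q} — 6 in total.

6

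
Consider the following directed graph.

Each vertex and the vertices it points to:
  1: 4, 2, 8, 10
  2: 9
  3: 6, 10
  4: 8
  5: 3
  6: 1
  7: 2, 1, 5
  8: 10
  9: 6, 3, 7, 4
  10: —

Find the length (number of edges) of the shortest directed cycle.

3

For each vertex v, BFS finds the shortest path from v back to v.
The shortest such closed walk is 9 → 7 → 2 → 9, length 3.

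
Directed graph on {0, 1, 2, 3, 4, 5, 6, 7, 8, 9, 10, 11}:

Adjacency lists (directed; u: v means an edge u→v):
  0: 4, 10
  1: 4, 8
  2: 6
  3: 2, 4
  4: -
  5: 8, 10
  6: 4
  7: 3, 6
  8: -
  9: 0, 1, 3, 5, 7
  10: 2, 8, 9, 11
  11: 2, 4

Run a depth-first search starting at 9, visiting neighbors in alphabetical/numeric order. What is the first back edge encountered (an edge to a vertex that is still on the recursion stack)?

DFS from 9 (visiting neighbors in alphabetical/numeric order); mark gray on enter, black on exit:
9 gray
  0 gray
    4 gray
    4 black
    10 gray
      2 gray
        6 gray
          6→4: 4 black — skip
        6 black
      2 black
      8 gray
      8 black
      10→9: 9 is gray → back edge
First back edge: 10 → 9.

10->9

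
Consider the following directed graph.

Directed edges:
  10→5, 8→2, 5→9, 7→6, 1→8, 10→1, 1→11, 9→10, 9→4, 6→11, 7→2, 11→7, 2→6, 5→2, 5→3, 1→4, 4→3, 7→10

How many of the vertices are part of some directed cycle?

A vertex is on a directed cycle iff it belongs to a strongly connected component of size ≥ 2 (or has a self-loop).
The vertices on cycles are {1, 2, 5, 6, 7, 8, 9, 10, 11} — 9 in total.

9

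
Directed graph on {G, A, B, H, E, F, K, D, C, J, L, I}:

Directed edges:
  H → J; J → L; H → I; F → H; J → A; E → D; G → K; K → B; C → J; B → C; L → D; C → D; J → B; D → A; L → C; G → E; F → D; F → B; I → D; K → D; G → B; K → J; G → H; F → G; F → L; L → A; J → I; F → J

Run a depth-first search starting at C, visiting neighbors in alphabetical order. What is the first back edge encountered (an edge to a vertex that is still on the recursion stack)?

B→C

DFS from C (visiting neighbors in alphabetical order); mark gray on enter, black on exit:
C gray
  D gray
    A gray
    A black
  D black
  J gray
    J→A: A black — skip
    B gray
      B→C: C is gray → back edge
First back edge: B → C.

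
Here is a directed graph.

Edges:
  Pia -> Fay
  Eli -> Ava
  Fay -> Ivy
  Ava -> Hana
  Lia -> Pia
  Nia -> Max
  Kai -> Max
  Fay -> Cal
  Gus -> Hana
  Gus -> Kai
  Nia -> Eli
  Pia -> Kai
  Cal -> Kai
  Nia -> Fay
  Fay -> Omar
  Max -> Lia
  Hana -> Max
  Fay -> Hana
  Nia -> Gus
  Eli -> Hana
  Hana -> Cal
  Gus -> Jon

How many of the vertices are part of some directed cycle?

7

A vertex is on a directed cycle iff it belongs to a strongly connected component of size ≥ 2 (or has a self-loop).
The vertices on cycles are {Cal, Fay, Kai, Lia, Max, Pia, Hana} — 7 in total.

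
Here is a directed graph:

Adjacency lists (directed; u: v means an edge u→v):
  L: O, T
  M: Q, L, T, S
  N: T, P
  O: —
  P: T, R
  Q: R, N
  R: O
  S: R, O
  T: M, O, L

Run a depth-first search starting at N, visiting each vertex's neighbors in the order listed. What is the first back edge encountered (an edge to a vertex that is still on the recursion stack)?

Q->N

DFS from N (visiting each vertex's neighbors in the order listed); mark gray on enter, black on exit:
N gray
  T gray
    M gray
      Q gray
        R gray
          O gray
          O black
        R black
        Q→N: N is gray → back edge
First back edge: Q → N.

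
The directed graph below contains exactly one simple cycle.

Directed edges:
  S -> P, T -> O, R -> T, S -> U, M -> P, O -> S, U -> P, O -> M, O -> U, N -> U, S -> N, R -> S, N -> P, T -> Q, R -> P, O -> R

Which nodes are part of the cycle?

O, R, T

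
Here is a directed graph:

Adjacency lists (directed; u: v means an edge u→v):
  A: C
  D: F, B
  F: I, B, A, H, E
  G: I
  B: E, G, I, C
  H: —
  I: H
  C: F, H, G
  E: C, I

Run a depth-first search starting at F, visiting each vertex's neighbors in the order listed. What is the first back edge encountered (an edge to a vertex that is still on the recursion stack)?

C->F

DFS from F (visiting each vertex's neighbors in the order listed); mark gray on enter, black on exit:
F gray
  I gray
    H gray
    H black
  I black
  B gray
    E gray
      C gray
        C→F: F is gray → back edge
First back edge: C → F.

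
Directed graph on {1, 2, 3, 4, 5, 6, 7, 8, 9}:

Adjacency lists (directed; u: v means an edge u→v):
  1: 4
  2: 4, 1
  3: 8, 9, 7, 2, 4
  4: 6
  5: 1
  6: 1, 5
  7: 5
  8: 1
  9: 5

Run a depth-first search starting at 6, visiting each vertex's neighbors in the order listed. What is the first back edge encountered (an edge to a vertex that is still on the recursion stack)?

DFS from 6 (visiting each vertex's neighbors in the order listed); mark gray on enter, black on exit:
6 gray
  1 gray
    4 gray
      4→6: 6 is gray → back edge
First back edge: 4 → 6.

4->6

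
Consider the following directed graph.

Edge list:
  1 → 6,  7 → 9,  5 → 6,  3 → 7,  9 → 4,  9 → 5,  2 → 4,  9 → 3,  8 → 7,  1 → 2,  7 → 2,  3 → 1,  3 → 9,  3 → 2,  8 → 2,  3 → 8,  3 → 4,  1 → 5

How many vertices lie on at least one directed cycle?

A vertex is on a directed cycle iff it belongs to a strongly connected component of size ≥ 2 (or has a self-loop).
The vertices on cycles are {3, 7, 8, 9} — 4 in total.

4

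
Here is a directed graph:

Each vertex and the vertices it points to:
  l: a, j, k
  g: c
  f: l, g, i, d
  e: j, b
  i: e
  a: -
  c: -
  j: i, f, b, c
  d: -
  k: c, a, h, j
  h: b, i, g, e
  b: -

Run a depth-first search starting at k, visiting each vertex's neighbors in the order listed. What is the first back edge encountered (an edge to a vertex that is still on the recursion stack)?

DFS from k (visiting each vertex's neighbors in the order listed); mark gray on enter, black on exit:
k gray
  c gray
  c black
  a gray
  a black
  h gray
    b gray
    b black
    i gray
      e gray
        j gray
          j→i: i is gray → back edge
First back edge: j → i.

j->i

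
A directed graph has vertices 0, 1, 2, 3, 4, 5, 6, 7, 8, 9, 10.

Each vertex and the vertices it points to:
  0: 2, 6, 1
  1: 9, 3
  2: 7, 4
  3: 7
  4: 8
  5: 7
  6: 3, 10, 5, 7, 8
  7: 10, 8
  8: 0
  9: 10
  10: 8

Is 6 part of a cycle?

Yes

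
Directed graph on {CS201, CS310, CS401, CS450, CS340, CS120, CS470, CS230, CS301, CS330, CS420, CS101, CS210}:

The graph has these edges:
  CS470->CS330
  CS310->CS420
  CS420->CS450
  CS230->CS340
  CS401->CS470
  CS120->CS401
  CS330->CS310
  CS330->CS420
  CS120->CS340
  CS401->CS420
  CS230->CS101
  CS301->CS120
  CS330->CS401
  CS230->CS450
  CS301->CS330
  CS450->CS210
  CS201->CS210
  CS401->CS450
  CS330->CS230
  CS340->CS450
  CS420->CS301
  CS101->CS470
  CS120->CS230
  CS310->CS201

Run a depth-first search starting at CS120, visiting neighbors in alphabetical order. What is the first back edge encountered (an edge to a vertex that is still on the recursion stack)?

DFS from CS120 (visiting neighbors in alphabetical order); mark gray on enter, black on exit:
CS120 gray
  CS230 gray
    CS101 gray
      CS470 gray
        CS330 gray
          CS330→CS230: CS230 is gray → back edge
First back edge: CS330 → CS230.

CS330->CS230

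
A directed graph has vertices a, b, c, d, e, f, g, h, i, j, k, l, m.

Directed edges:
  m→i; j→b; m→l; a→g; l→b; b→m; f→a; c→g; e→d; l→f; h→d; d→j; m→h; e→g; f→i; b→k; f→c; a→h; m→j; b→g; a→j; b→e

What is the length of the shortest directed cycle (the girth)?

For each vertex v, BFS finds the shortest path from v back to v.
The shortest such closed walk is m → l → b → m, length 3.

3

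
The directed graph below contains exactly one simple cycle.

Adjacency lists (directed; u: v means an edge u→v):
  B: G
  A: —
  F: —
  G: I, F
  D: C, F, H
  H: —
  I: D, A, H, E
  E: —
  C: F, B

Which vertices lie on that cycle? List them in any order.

DFS with gray/black marking from G:
G gray
  I gray
    D gray
      C gray
        F gray
        F black
        B gray
          B→G: G is gray → back edge
Back edge closes the cycle G → I → D → C → B → G; its vertices are {B, C, D, G, I}.

B, C, D, G, I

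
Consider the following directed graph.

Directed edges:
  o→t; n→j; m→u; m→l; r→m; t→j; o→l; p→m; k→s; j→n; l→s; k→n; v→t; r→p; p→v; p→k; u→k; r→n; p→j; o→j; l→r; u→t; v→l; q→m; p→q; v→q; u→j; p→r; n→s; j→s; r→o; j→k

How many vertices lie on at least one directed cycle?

10

A vertex is on a directed cycle iff it belongs to a strongly connected component of size ≥ 2 (or has a self-loop).
The vertices on cycles are {j, k, l, m, n, o, p, q, r, v} — 10 in total.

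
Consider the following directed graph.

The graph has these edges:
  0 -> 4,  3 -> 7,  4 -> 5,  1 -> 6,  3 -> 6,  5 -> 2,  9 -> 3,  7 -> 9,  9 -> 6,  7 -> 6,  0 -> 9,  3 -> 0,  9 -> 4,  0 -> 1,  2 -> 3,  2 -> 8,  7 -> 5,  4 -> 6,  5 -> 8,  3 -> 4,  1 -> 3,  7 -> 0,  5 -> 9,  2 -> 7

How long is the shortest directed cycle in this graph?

3

For each vertex v, BFS finds the shortest path from v back to v.
The shortest such closed walk is 7 → 9 → 3 → 7, length 3.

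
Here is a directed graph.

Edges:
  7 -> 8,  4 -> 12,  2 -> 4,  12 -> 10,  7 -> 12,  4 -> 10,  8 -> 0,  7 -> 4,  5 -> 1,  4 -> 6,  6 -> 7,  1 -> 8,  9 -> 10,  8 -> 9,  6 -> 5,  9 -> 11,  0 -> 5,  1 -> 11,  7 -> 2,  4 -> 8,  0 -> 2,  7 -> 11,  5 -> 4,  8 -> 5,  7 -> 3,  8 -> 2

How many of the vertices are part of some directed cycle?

A vertex is on a directed cycle iff it belongs to a strongly connected component of size ≥ 2 (or has a self-loop).
The vertices on cycles are {0, 1, 2, 4, 5, 6, 7, 8} — 8 in total.

8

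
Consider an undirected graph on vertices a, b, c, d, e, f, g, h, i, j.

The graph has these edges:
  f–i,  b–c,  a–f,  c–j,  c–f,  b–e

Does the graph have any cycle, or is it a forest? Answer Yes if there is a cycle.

No

DFS, tracking each vertex's parent; an edge to a visited non-parent vertex closes a cycle.
Start from i:
visit i (parent –)
  visit f (parent i)
    visit c (parent f)
      c–f: parent, skip
      visit j (parent c)
        j–c: parent, skip
      visit b (parent c)
        visit e (parent b)
          e–b: parent, skip
        b–c: parent, skip
    f–i: parent, skip
    visit a (parent f)
      a–f: parent, skip
visit d (parent –)
visit g (parent –)
visit h (parent –)
No non-parent visited neighbor found — the graph is a forest.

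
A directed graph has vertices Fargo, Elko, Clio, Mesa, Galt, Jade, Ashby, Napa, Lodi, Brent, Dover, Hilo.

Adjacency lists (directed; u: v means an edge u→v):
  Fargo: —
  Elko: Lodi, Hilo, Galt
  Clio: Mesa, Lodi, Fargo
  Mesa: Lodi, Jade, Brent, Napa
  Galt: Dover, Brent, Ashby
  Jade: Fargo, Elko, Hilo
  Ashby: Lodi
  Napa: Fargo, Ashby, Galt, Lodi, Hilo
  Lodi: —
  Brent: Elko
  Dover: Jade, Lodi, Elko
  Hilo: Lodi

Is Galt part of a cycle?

Galt is on a cycle iff Galt can reach itself via ≥1 edge.
Galt → Dover → Elko → Galt — yes.

Yes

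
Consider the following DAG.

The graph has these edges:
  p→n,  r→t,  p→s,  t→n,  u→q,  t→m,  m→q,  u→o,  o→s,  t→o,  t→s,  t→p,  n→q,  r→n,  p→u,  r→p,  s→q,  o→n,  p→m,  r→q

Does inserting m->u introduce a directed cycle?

Adding m→u creates a cycle iff u can already reach m.
Explore from u: no path reaches m. The graph stays acyclic.

No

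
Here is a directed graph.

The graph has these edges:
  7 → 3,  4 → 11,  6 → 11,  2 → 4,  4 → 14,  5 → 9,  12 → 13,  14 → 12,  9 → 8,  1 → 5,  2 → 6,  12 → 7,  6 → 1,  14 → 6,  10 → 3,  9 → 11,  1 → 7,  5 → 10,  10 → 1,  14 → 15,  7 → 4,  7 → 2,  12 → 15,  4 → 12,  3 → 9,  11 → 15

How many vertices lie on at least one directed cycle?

9

A vertex is on a directed cycle iff it belongs to a strongly connected component of size ≥ 2 (or has a self-loop).
The vertices on cycles are {1, 2, 4, 5, 6, 7, 10, 12, 14} — 9 in total.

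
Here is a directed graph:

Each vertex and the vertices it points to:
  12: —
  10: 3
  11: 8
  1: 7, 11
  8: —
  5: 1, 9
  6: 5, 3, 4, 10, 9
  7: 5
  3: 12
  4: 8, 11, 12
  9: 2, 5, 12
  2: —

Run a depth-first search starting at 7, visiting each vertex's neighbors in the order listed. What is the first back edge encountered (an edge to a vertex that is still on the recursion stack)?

1→7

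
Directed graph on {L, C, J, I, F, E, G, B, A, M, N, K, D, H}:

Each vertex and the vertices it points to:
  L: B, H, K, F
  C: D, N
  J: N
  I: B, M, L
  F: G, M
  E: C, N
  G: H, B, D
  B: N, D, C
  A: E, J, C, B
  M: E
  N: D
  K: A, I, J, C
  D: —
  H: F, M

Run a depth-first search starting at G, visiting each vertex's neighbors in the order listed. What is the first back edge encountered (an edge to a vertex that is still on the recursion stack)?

DFS from G (visiting each vertex's neighbors in the order listed); mark gray on enter, black on exit:
G gray
  H gray
    F gray
      F→G: G is gray → back edge
First back edge: F → G.

F->G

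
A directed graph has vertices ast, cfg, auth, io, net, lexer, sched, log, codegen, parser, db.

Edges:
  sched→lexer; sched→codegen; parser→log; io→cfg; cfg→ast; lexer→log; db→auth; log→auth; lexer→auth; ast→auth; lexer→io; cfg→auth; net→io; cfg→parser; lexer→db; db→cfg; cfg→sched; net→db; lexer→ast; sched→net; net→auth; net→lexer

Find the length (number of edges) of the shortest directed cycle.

4

For each vertex v, BFS finds the shortest path from v back to v.
The shortest such closed walk is cfg → sched → net → io → cfg, length 4.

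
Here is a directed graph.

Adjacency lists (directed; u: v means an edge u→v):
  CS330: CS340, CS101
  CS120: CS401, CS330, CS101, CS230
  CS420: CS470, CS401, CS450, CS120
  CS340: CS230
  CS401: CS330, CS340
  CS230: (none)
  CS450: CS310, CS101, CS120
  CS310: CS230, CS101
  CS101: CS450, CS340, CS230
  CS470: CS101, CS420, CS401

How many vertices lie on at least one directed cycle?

A vertex is on a directed cycle iff it belongs to a strongly connected component of size ≥ 2 (or has a self-loop).
The vertices on cycles are {CS101, CS120, CS310, CS330, CS401, CS420, CS450, CS470} — 8 in total.

8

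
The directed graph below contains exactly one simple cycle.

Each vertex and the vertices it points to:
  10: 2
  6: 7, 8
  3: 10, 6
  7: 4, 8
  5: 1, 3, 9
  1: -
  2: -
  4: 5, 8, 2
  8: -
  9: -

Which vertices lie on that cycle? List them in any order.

DFS with gray/black marking from 5:
5 gray
  1 gray
  1 black
  3 gray
    10 gray
      2 gray
      2 black
    10 black
    6 gray
      7 gray
        4 gray
          4→5: 5 is gray → back edge
Back edge closes the cycle 5 → 3 → 6 → 7 → 4 → 5; its vertices are {3, 4, 5, 6, 7}.

3, 4, 5, 6, 7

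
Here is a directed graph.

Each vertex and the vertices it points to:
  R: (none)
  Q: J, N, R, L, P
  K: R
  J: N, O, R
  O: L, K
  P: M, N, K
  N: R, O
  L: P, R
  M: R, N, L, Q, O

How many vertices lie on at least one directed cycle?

7

A vertex is on a directed cycle iff it belongs to a strongly connected component of size ≥ 2 (or has a self-loop).
The vertices on cycles are {J, L, M, N, O, P, Q} — 7 in total.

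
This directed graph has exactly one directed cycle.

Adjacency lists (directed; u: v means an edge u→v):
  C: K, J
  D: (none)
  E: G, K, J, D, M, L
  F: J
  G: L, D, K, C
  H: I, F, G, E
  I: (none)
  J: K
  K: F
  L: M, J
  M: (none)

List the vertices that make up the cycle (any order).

F, J, K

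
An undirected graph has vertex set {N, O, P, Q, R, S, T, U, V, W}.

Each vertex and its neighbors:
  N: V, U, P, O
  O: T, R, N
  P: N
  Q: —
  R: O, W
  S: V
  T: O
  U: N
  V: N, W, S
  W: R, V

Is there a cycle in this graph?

DFS, tracking each vertex's parent; an edge to a visited non-parent vertex closes a cycle.
Start from U:
visit U (parent –)
  visit N (parent U)
    visit V (parent N)
      V–N: parent, skip
      visit W (parent V)
        visit R (parent W)
          visit O (parent R)
            visit T (parent O)
              T–O: parent, skip
            O–R: parent, skip
            O–N: N visited and ≠ parent → cycle
Cycle: N – V – W – R – O – N.

Yes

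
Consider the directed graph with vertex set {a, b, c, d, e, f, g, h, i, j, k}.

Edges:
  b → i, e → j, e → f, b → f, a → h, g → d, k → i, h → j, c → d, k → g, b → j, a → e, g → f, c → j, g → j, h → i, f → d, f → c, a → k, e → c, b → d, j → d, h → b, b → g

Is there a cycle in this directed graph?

No

DFS with white/gray/black marking, starting from j:
j gray
  d gray
  d black
j black
a gray
  h gray
    b gray
      i gray
      i black
      b→d: d black — skip
      f gray
        c gray
          c→j: j black — skip
          c→d: d black — skip
        c black
        f→d: d black — skip
      f black
      g gray
        g→d: d black — skip
        g→f: f black — skip
        g→j: j black — skip
      g black
      b→j: j black — skip
    b black
    h→j: j black — skip
    h→i: i black — skip
  h black
  e gray
    e→f: f black — skip
    e→c: c black — skip
    e→j: j black — skip
  e black
  k gray
    k→g: g black — skip
    k→i: i black — skip
  k black
a black
Every edge goes to a white or black vertex — no back edge, so the graph is acyclic.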